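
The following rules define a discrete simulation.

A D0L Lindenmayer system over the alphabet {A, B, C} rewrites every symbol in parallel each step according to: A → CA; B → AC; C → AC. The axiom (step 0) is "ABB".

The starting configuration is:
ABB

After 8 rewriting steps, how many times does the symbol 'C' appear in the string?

[0] ABB
[1] CAACAC
[2] ACCACAACCAAC
[3] CAACACCAACCACAACACCACAAC
[4] ACCACAACCAACACCACAACACCAACCACAACCAACACCAACCACAAC
[5] CAACACCAACCACAACACCACAACCAACACCAACCACAACCAACACCACAACACCAACCACAACACCACAACCAACACCACAACACCAACCACAAC
[6] ACCACAACCAACACCACAACACCAACCACAACCAACACCAACCACAACACCACAACCA…CAACCACAACACCACAACCAACACCAACCACAACCAACACCACAACACCAACCACAAC  (len 192)
[7] CAACACCAACCACAACACCACAACCAACACCAACCACAACCAACACCACAACACCAAC…CAACCACAACACCACAACCAACACCAACCACAACCAACACCACAACACCAACCACAAC  (len 384)
[8] ACCACAACCAACACCACAACACCAACCACAACCAACACCAACCACAACACCACAACCA…CAACCACAACACCACAACCAACACCAACCACAACCAACACCACAACACCAACCACAAC  (len 768)

384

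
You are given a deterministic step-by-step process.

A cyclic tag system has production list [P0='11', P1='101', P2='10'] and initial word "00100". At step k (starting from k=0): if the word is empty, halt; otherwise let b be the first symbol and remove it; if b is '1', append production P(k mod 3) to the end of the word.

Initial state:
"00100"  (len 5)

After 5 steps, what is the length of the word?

2

[0] "00100"  (len 5)
[1] "0100"  (len 4)
[2] "100"  (len 3)
[3] "0010"  (len 4)
[4] "010"  (len 3)
[5] "10"  (len 2)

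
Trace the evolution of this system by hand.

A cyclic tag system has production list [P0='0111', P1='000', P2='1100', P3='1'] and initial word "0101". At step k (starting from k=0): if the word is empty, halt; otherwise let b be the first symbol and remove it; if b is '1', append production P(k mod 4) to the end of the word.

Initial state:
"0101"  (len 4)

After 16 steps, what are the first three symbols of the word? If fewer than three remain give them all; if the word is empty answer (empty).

010

[0] "0101"  (len 4)
[1] "101"  (len 3)
[2] "01000"  (len 5)
[3] "1000"  (len 4)
[4] "0001"  (len 4)
[5] "001"  (len 3)
[6] "01"  (len 2)
[7] "1"  (len 1)
[8] "1"  (len 1)
[9] "0111"  (len 4)
[10] "111"  (len 3)
[11] "111100"  (len 6)
[12] "111001"  (len 6)
[13] "110010111"  (len 9)
[14] "10010111000"  (len 11)
[15] "00101110001100"  (len 14)
[16] "0101110001100"  (len 13)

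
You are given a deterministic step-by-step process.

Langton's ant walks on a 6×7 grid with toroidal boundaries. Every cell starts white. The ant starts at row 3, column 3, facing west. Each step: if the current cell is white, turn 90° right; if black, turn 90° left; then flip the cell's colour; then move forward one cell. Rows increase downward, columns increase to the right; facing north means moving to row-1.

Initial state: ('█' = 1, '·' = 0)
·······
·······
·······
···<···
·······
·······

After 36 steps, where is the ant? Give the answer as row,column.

k=0  ·······
·······
·······
···<···
·······
·······
k=1  ·······
·······
···^···
···█···
·······
·······
k=2  ·······
·······
···█>··
···█···
·······
·······
k=3  ·······
·······
···██··
···█v··
·······
·······
k=4  ·······
·······
···██··
···<█··
·······
·······
k=5  ·······
·······
···██··
····█··
···v···
·······
k=6  ·······
·······
···██··
····█··
··<█···
·······
k=7  ·······
·······
···██··
··^·█··
··██···
·······
k=8  ·······
·······
···██··
··█>█··
··██···
·······
k=9  ·······
·······
···██··
··███··
··█v···
·······
k=10  ·······
·······
···██··
··███··
··█·>··
·······
k=11  ·······
·······
···██··
··███··
··█·█··
····v··
k=12  ·······
·······
···██··
··███··
··█·█··
···<█··
k=13  ·······
·······
···██··
··███··
··█^█··
···██··
k=14  ·······
·······
···██··
··███··
··██>··
···██··
k=15  ·······
·······
···██··
··██^··
··██···
···██··
k=16  ·······
·······
···██··
··█<···
··██···
···██··
k=17  ·······
·······
···██··
··█····
··█v···
···██··
k=18  ·······
·······
···██··
··█····
··█·>··
···██··
k=19  ·······
·······
···██··
··█····
··█·█··
···█v··
k=20  ·······
·······
···██··
··█····
··█·█··
···█·>·
k=21  ·····v·
·······
···██··
··█····
··█·█··
···█·█·
k=22  ····<█·
·······
···██··
··█····
··█·█··
···█·█·
k=23  ····██·
·······
···██··
··█····
··█·█··
···█^█·
k=24  ····██·
·······
···██··
··█····
··█·█··
···██>·
k=25  ····██·
·······
···██··
··█····
··█·█^·
···██··
k=26  ····██·
·······
···██··
··█····
··█·██>
···██··
k=27  ····██·
·······
···██··
··█····
··█·███
···██·v
k=28  ····██·
·······
···██··
··█····
··█·███
···██<█
k=29  ····██·
·······
···██··
··█····
··█·█^█
···████
k=30  ····██·
·······
···██··
··█····
··█·<·█
···████
k=31  ····██·
·······
···██··
··█····
··█···█
···█v██
k=32  ····██·
·······
···██··
··█····
··█···█
···█·>█
k=33  ····██·
·······
···██··
··█····
··█··^█
···█··█
k=34  ····██·
·······
···██··
··█····
··█··█>
···█··█
k=35  ····██·
·······
···██··
··█···^
··█··█·
···█··█
k=36  ····██·
·······
···██··
>·█···█
··█··█·
···█··█

3,0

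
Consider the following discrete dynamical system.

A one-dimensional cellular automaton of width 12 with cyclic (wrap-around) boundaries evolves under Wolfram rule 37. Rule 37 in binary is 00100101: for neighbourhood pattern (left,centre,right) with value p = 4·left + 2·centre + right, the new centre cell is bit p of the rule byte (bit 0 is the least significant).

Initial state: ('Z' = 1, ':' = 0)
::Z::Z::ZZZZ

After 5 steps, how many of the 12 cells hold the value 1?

[0] ::Z::Z::ZZZZ
[1] ::Z::Z::::::
[2] Z:Z::Z:ZZZZZ
[3] :ZZ::ZZ:::::
[4] ::::::::ZZZZ
[5] :ZZZZZZ:::::

6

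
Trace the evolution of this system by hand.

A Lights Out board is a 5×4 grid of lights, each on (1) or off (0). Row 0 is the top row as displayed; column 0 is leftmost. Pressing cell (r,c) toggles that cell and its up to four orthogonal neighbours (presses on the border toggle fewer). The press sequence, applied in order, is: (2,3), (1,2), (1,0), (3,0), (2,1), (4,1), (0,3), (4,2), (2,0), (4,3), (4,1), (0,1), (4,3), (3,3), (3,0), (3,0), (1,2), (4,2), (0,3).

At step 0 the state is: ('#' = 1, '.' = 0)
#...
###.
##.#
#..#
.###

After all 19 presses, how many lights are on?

gen 0: #...
###.
##.#
#..#
.###
gen 1: #...
####
###.
#...
.###
gen 2: #.#.
#...
##..
#...
.###
gen 3: ..#.
.#..
.#..
#...
.###
gen 4: ..#.
.#..
##..
.#..
####
gen 5: ..#.
....
..#.
....
####
gen 6: ..#.
....
..#.
.#..
...#
gen 7: ...#
...#
..#.
.#..
...#
gen 8: ...#
...#
..#.
.##.
.##.
gen 9: ...#
#..#
###.
###.
.##.
gen 10: ...#
#..#
###.
####
.#.#
gen 11: ...#
#..#
###.
#.##
#.##
gen 12: ####
##.#
###.
#.##
#.##
gen 13: ####
##.#
###.
#.#.
#...
gen 14: ####
##.#
####
#..#
#..#
gen 15: ####
##.#
.###
.#.#
...#
gen 16: ####
##.#
####
#..#
#..#
gen 17: ##.#
#.#.
##.#
#..#
#..#
gen 18: ##.#
#.#.
##.#
#.##
###.
gen 19: ###.
#.##
##.#
#.##
###.

15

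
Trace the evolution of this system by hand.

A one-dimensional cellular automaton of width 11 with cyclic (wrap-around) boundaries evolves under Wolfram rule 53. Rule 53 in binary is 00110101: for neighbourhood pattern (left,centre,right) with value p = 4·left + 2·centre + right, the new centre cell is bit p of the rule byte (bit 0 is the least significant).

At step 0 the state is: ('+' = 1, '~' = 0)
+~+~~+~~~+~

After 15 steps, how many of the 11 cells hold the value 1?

9

gen 0: +~+~~+~~~+~
gen 1: ++++~+++~++
gen 2: ~~~~+~~~+~~
gen 3: +++~+++~+++
gen 4: ~~~+~~~+~~~
gen 5: ++~+++~++++
gen 6: ~~+~~~+~~~~
gen 7: +~+++~+++++
gen 8: ~+~~~+~~~~~
gen 9: ~+++~++++++
gen 10: +~~~+~~~~~~
gen 11: +++~++++++~
gen 12: ~~~+~~~~~~+
gen 13: ++~++++++~+
gen 14: ~~+~~~~~~+~
gen 15: +~++++++~++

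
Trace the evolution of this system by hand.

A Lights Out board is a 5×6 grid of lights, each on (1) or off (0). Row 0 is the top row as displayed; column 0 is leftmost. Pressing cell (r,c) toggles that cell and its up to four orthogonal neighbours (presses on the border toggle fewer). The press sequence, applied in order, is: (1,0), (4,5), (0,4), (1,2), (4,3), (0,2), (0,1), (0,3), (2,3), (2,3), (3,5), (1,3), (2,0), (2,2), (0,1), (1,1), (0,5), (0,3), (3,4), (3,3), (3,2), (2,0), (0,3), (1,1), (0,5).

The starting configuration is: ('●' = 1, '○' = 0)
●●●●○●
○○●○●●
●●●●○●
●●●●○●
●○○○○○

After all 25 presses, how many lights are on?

12

[0] ●●●●○●
○○●○●●
●●●●○●
●●●●○●
●○○○○○
[1] ○●●●○●
●●●○●●
○●●●○●
●●●●○●
●○○○○○
[2] ○●●●○●
●●●○●●
○●●●○●
●●●●○○
●○○○●●
[3] ○●●○●○
●●●○○●
○●●●○●
●●●●○○
●○○○●●
[4] ○●○○●○
●○○●○●
○●○●○●
●●●●○○
●○○○●●
[5] ○●○○●○
●○○●○●
○●○●○●
●●●○○○
●○●●○●
[6] ○○●●●○
●○●●○●
○●○●○●
●●●○○○
●○●●○●
[7] ●●○●●○
●●●●○●
○●○●○●
●●●○○○
●○●●○●
[8] ●●●○○○
●●●○○●
○●○●○●
●●●○○○
●○●●○●
[9] ●●●○○○
●●●●○●
○●●○●●
●●●●○○
●○●●○●
[10] ●●●○○○
●●●○○●
○●○●○●
●●●○○○
●○●●○●
[11] ●●●○○○
●●●○○●
○●○●○○
●●●○●●
●○●●○○
[12] ●●●●○○
●●○●●●
○●○○○○
●●●○●●
●○●●○○
[13] ●●●●○○
○●○●●●
●○○○○○
○●●○●●
●○●●○○
[14] ●●●●○○
○●●●●●
●●●●○○
○●○○●●
●○●●○○
[15] ○○○●○○
○○●●●●
●●●●○○
○●○○●●
●○●●○○
[16] ○●○●○○
●●○●●●
●○●●○○
○●○○●●
●○●●○○
[17] ○●○●●●
●●○●●○
●○●●○○
○●○○●●
●○●●○○
[18] ○●●○○●
●●○○●○
●○●●○○
○●○○●●
●○●●○○
[19] ○●●○○●
●●○○●○
●○●●●○
○●○●○○
●○●●●○
[20] ○●●○○●
●●○○●○
●○●○●○
○●●○●○
●○●○●○
[21] ○●●○○●
●●○○●○
●○○○●○
○○○●●○
●○○○●○
[22] ○●●○○●
○●○○●○
○●○○●○
●○○●●○
●○○○●○
[23] ○●○●●●
○●○●●○
○●○○●○
●○○●●○
●○○○●○
[24] ○○○●●●
●○●●●○
○○○○●○
●○○●●○
●○○○●○
[25] ○○○●○○
●○●●●●
○○○○●○
●○○●●○
●○○○●○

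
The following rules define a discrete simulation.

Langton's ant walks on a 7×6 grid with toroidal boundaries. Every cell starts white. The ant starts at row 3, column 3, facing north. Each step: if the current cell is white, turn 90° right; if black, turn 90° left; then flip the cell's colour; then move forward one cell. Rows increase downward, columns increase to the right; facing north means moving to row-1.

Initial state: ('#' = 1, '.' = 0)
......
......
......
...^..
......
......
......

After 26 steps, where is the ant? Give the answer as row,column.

step 0: ......
......
......
...^..
......
......
......
step 1: ......
......
......
...#>.
......
......
......
step 2: ......
......
......
...##.
....v.
......
......
step 3: ......
......
......
...##.
...<#.
......
......
step 4: ......
......
......
...^#.
...##.
......
......
step 5: ......
......
......
..<.#.
...##.
......
......
step 6: ......
......
..^...
..#.#.
...##.
......
......
step 7: ......
......
..#>..
..#.#.
...##.
......
......
step 8: ......
......
..##..
..#v#.
...##.
......
......
step 9: ......
......
..##..
..<##.
...##.
......
......
step 10: ......
......
..##..
...##.
..v##.
......
......
step 11: ......
......
..##..
...##.
.<###.
......
......
step 12: ......
......
..##..
.^.##.
.####.
......
......
step 13: ......
......
..##..
.#>##.
.####.
......
......
step 14: ......
......
..##..
.####.
.#v##.
......
......
step 15: ......
......
..##..
.####.
.#.>#.
......
......
step 16: ......
......
..##..
.##^#.
.#..#.
......
......
step 17: ......
......
..##..
.#<.#.
.#..#.
......
......
step 18: ......
......
..##..
.#..#.
.#v.#.
......
......
step 19: ......
......
..##..
.#..#.
.<#.#.
......
......
step 20: ......
......
..##..
.#..#.
..#.#.
.v....
......
step 21: ......
......
..##..
.#..#.
..#.#.
<#....
......
step 22: ......
......
..##..
.#..#.
^.#.#.
##....
......
step 23: ......
......
..##..
.#..#.
#>#.#.
##....
......
step 24: ......
......
..##..
.#..#.
###.#.
#v....
......
step 25: ......
......
..##..
.#..#.
###.#.
#.>...
......
step 26: ......
......
..##..
.#..#.
###.#.
#.#...
..v...

6,2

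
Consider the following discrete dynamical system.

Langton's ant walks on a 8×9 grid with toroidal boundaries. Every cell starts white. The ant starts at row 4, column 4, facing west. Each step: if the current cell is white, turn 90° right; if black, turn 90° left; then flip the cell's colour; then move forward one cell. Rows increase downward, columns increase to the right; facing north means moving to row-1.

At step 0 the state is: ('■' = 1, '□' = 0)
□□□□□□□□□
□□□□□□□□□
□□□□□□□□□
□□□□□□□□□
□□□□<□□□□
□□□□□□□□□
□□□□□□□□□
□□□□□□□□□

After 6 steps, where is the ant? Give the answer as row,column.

t=0: □□□□□□□□□
□□□□□□□□□
□□□□□□□□□
□□□□□□□□□
□□□□<□□□□
□□□□□□□□□
□□□□□□□□□
□□□□□□□□□
t=1: □□□□□□□□□
□□□□□□□□□
□□□□□□□□□
□□□□^□□□□
□□□□■□□□□
□□□□□□□□□
□□□□□□□□□
□□□□□□□□□
t=2: □□□□□□□□□
□□□□□□□□□
□□□□□□□□□
□□□□■>□□□
□□□□■□□□□
□□□□□□□□□
□□□□□□□□□
□□□□□□□□□
t=3: □□□□□□□□□
□□□□□□□□□
□□□□□□□□□
□□□□■■□□□
□□□□■v□□□
□□□□□□□□□
□□□□□□□□□
□□□□□□□□□
t=4: □□□□□□□□□
□□□□□□□□□
□□□□□□□□□
□□□□■■□□□
□□□□<■□□□
□□□□□□□□□
□□□□□□□□□
□□□□□□□□□
t=5: □□□□□□□□□
□□□□□□□□□
□□□□□□□□□
□□□□■■□□□
□□□□□■□□□
□□□□v□□□□
□□□□□□□□□
□□□□□□□□□
t=6: □□□□□□□□□
□□□□□□□□□
□□□□□□□□□
□□□□■■□□□
□□□□□■□□□
□□□<■□□□□
□□□□□□□□□
□□□□□□□□□

5,3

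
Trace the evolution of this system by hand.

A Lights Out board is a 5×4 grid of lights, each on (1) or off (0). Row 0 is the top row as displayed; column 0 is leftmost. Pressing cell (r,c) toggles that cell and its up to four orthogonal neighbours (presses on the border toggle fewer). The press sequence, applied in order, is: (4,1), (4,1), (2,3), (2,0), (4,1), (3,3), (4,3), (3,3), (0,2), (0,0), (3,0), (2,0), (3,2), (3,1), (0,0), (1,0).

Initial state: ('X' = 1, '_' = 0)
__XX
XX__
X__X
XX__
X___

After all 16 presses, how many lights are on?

step 0: __XX
XX__
X__X
XX__
X___
step 1: __XX
XX__
X__X
X___
_XX_
step 2: __XX
XX__
X__X
XX__
X___
step 3: __XX
XX_X
X_X_
XX_X
X___
step 4: __XX
_X_X
_XX_
_X_X
X___
step 5: __XX
_X_X
_XX_
___X
_XX_
step 6: __XX
_X_X
_XXX
__X_
_XXX
step 7: __XX
_X_X
_XXX
__XX
_X__
step 8: __XX
_X_X
_XX_
____
_X_X
step 9: _X__
_XXX
_XX_
____
_X_X
step 10: X___
XXXX
_XX_
____
_X_X
step 11: X___
XXXX
XXX_
XX__
XX_X
step 12: X___
_XXX
__X_
_X__
XX_X
step 13: X___
_XXX
____
__XX
XXXX
step 14: X___
_XXX
_X__
XX_X
X_XX
step 15: _X__
XXXX
_X__
XX_X
X_XX
step 16: XX__
__XX
XX__
XX_X
X_XX

12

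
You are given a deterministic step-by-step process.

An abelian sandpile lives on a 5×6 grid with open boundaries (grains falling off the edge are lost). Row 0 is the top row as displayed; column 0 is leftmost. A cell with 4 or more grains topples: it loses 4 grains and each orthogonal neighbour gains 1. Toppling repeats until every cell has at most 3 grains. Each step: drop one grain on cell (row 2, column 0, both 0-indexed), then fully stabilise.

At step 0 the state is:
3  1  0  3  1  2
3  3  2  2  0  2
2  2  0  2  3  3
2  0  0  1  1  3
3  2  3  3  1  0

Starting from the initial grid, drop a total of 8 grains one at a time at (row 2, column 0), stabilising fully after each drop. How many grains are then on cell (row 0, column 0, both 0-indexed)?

step 0: 3  1  0  3  1  2
3  3  2  2  0  2
2  2  0  2  3  3
2  0  0  1  1  3
3  2  3  3  1  0
step 1: 3  1  0  3  1  2
3  3  2  2  0  2
3  2  0  2  3  3
2  0  0  1  1  3
3  2  3  3  1  0
step 2: 0  3  0  3  1  2
2  1  3  2  0  2
2  0  1  2  3  3
3  1  0  1  1  3
3  2  3  3  1  0
step 3: 0  3  0  3  1  2
2  1  3  2  0  2
3  0  1  2  3  3
3  1  0  1  1  3
3  2  3  3  1  0
step 4: 0  3  0  3  1  2
3  1  3  2  0  2
1  1  1  2  3  3
1  2  0  1  1  3
0  3  3  3  1  0
step 5: 0  3  0  3  1  2
3  1  3  2  0  2
2  1  1  2  3  3
1  2  0  1  1  3
0  3  3  3  1  0
step 6: 0  3  0  3  1  2
3  1  3  2  0  2
3  1  1  2  3  3
1  2  0  1  1  3
0  3  3  3  1  0
step 7: 1  3  0  3  1  2
0  2  3  2  0  2
1  2  1  2  3  3
2  2  0  1  1  3
0  3  3  3  1  0
step 8: 1  3  0  3  1  2
0  2  3  2  0  2
2  2  1  2  3  3
2  2  0  1  1  3
0  3  3  3  1  0

1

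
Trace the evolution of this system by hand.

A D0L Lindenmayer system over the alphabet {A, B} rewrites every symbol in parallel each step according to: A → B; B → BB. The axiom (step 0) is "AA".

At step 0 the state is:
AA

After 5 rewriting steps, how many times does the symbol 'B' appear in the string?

32

gen 0: AA
gen 1: BB
gen 2: BBBB
gen 3: BBBBBBBB
gen 4: BBBBBBBBBBBBBBBB
gen 5: BBBBBBBBBBBBBBBBBBBBBBBBBBBBBBBB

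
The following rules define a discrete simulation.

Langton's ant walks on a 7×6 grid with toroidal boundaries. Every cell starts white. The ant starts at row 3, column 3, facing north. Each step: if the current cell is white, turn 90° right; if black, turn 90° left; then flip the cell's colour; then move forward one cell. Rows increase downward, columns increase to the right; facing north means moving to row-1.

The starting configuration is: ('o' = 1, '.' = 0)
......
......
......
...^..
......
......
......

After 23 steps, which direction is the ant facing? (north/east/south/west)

[0] ......
......
......
...^..
......
......
......
[1] ......
......
......
...o>.
......
......
......
[2] ......
......
......
...oo.
....v.
......
......
[3] ......
......
......
...oo.
...<o.
......
......
[4] ......
......
......
...^o.
...oo.
......
......
[5] ......
......
......
..<.o.
...oo.
......
......
[6] ......
......
..^...
..o.o.
...oo.
......
......
[7] ......
......
..o>..
..o.o.
...oo.
......
......
[8] ......
......
..oo..
..ovo.
...oo.
......
......
[9] ......
......
..oo..
..<oo.
...oo.
......
......
[10] ......
......
..oo..
...oo.
..voo.
......
......
[11] ......
......
..oo..
...oo.
.<ooo.
......
......
[12] ......
......
..oo..
.^.oo.
.oooo.
......
......
[13] ......
......
..oo..
.o>oo.
.oooo.
......
......
[14] ......
......
..oo..
.oooo.
.ovoo.
......
......
[15] ......
......
..oo..
.oooo.
.o.>o.
......
......
[16] ......
......
..oo..
.oo^o.
.o..o.
......
......
[17] ......
......
..oo..
.o<.o.
.o..o.
......
......
[18] ......
......
..oo..
.o..o.
.ov.o.
......
......
[19] ......
......
..oo..
.o..o.
.<o.o.
......
......
[20] ......
......
..oo..
.o..o.
..o.o.
.v....
......
[21] ......
......
..oo..
.o..o.
..o.o.
<o....
......
[22] ......
......
..oo..
.o..o.
^.o.o.
oo....
......
[23] ......
......
..oo..
.o..o.
o>o.o.
oo....
......

east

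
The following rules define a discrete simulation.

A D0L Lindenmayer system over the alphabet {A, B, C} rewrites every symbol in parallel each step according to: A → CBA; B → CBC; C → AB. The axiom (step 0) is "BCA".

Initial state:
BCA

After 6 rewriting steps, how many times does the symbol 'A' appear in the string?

[0] BCA
[1] CBCABCBA
[2] ABCBCABCBACBCABCBCCBA
[3] CBACBCABCBCABCBACBCABCBCCBAABCBCABCBACBCABCBCABABCBCCBA
[4] ABCBCCBAABCBCABCBACBCABCBCABCBACBCABCBCCBAABCBCABCBACBCABC…CBCABCBCCBAABCBCABCBACBCABCBCABCBACBCCBACBCABCBCABABCBCCBA  (len 144)
[5] CBACBCABCBCABABCBCCBACBACBCABCBCABCBACBCABCBCCBAABCBCABCBA…CABABCBCCBAABCBCABCBACBCABCBCABCBACBCCBACBCABCBCABABCBCCBA  (len 377)
[6] ABCBCCBAABCBCABCBACBCABCBCABCBACBCCBACBCABCBCABABCBCCBAABC…CABABCBCCBAABCBCABCBACBCABCBCABCBACBCCBACBCABCBCABABCBCCBA  (len 987)

233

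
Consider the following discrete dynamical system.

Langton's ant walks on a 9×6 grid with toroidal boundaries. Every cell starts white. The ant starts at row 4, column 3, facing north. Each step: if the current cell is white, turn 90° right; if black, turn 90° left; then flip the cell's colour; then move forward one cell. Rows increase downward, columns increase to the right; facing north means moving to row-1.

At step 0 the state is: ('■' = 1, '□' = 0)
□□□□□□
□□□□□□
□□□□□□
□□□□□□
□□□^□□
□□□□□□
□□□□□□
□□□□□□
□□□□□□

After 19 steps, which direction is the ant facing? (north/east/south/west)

west

t=0: □□□□□□
□□□□□□
□□□□□□
□□□□□□
□□□^□□
□□□□□□
□□□□□□
□□□□□□
□□□□□□
t=1: □□□□□□
□□□□□□
□□□□□□
□□□□□□
□□□■>□
□□□□□□
□□□□□□
□□□□□□
□□□□□□
t=2: □□□□□□
□□□□□□
□□□□□□
□□□□□□
□□□■■□
□□□□v□
□□□□□□
□□□□□□
□□□□□□
t=3: □□□□□□
□□□□□□
□□□□□□
□□□□□□
□□□■■□
□□□<■□
□□□□□□
□□□□□□
□□□□□□
t=4: □□□□□□
□□□□□□
□□□□□□
□□□□□□
□□□^■□
□□□■■□
□□□□□□
□□□□□□
□□□□□□
t=5: □□□□□□
□□□□□□
□□□□□□
□□□□□□
□□<□■□
□□□■■□
□□□□□□
□□□□□□
□□□□□□
t=6: □□□□□□
□□□□□□
□□□□□□
□□^□□□
□□■□■□
□□□■■□
□□□□□□
□□□□□□
□□□□□□
t=7: □□□□□□
□□□□□□
□□□□□□
□□■>□□
□□■□■□
□□□■■□
□□□□□□
□□□□□□
□□□□□□
t=8: □□□□□□
□□□□□□
□□□□□□
□□■■□□
□□■v■□
□□□■■□
□□□□□□
□□□□□□
□□□□□□
t=9: □□□□□□
□□□□□□
□□□□□□
□□■■□□
□□<■■□
□□□■■□
□□□□□□
□□□□□□
□□□□□□
t=10: □□□□□□
□□□□□□
□□□□□□
□□■■□□
□□□■■□
□□v■■□
□□□□□□
□□□□□□
□□□□□□
t=11: □□□□□□
□□□□□□
□□□□□□
□□■■□□
□□□■■□
□<■■■□
□□□□□□
□□□□□□
□□□□□□
t=12: □□□□□□
□□□□□□
□□□□□□
□□■■□□
□^□■■□
□■■■■□
□□□□□□
□□□□□□
□□□□□□
t=13: □□□□□□
□□□□□□
□□□□□□
□□■■□□
□■>■■□
□■■■■□
□□□□□□
□□□□□□
□□□□□□
t=14: □□□□□□
□□□□□□
□□□□□□
□□■■□□
□■■■■□
□■v■■□
□□□□□□
□□□□□□
□□□□□□
t=15: □□□□□□
□□□□□□
□□□□□□
□□■■□□
□■■■■□
□■□>■□
□□□□□□
□□□□□□
□□□□□□
t=16: □□□□□□
□□□□□□
□□□□□□
□□■■□□
□■■^■□
□■□□■□
□□□□□□
□□□□□□
□□□□□□
t=17: □□□□□□
□□□□□□
□□□□□□
□□■■□□
□■<□■□
□■□□■□
□□□□□□
□□□□□□
□□□□□□
t=18: □□□□□□
□□□□□□
□□□□□□
□□■■□□
□■□□■□
□■v□■□
□□□□□□
□□□□□□
□□□□□□
t=19: □□□□□□
□□□□□□
□□□□□□
□□■■□□
□■□□■□
□<■□■□
□□□□□□
□□□□□□
□□□□□□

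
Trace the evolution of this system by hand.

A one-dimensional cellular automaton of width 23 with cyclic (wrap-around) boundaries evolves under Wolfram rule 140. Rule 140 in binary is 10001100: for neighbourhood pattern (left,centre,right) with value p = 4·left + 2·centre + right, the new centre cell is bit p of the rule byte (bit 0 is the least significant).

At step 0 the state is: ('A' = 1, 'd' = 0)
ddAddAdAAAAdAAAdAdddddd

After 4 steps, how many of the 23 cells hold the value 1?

gen 0: ddAddAdAAAAdAAAdAdddddd
gen 1: ddAddAdAAAddAAddAdddddd
gen 2: ddAddAdAAdddAdddAdddddd
gen 3: ddAddAdAddddAdddAdddddd
gen 4: ddAddAdAddddAdddAdddddd

5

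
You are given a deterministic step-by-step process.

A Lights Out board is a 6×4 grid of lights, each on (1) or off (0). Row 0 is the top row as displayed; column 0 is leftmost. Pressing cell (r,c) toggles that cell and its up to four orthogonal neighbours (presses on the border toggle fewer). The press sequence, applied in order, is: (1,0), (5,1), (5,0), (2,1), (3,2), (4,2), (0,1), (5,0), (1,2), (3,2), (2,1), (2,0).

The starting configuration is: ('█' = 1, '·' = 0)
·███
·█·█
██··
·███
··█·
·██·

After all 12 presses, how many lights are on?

k=0  ·███
·█·█
██··
·███
··█·
·██·
k=1  ████
█··█
·█··
·███
··█·
·██·
k=2  ████
█··█
·█··
·███
·██·
█···
k=3  ████
█··█
·█··
·███
███·
·█··
k=4  ████
██·█
█·█·
··██
███·
·█··
k=5  ████
██·█
█···
·█··
██··
·█··
k=6  ████
██·█
█···
·██·
█·██
·██·
k=7  ···█
█··█
█···
·██·
█·██
·██·
k=8  ···█
█··█
█···
·██·
··██
█·█·
k=9  ··██
███·
█·█·
·██·
··██
█·█·
k=10  ··██
███·
█···
···█
···█
█·█·
k=11  ··██
█·█·
·██·
·█·█
···█
█·█·
k=12  ··██
··█·
█·█·
██·█
···█
█·█·

11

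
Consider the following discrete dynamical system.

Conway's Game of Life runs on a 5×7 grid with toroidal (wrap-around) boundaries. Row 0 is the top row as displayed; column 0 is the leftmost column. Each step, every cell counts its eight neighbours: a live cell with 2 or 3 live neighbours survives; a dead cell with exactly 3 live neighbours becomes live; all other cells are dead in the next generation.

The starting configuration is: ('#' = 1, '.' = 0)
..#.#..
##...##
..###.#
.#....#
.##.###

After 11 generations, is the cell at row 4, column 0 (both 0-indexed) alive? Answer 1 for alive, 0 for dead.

1

k=0  ..#.#..
##...##
..###.#
.#....#
.##.###
k=1  ..#.#..
##....#
..###..
.#....#
.##.#.#
k=2  ..#...#
##..##.
..##.##
.#..#..
.##....
k=3  ..##.##
##..#..
..##..#
##..##.
####...
k=4  .....##
##..#..
..##..#
....##.
.......
k=5  #....##
#####..
####..#
...###.
....#.#
k=6  ..#....
....#..
......#
.#.....
#..#...
k=7  ...#...
.......
.......
#......
.##....
k=8  ..#....
.......
.......
.#.....
.##....
k=9  .##....
.......
.......
.##....
.##....
k=10  .##....
.......
.......
.##....
#..#...
k=11  .##....
.......
.......
.##....
#..#...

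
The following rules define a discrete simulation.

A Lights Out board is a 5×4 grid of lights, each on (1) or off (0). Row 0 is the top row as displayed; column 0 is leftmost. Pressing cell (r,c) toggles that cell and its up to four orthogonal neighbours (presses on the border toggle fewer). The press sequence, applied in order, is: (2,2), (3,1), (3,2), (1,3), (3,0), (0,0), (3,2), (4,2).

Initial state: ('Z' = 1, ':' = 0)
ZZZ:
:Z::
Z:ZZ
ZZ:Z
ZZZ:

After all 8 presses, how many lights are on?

12

k=0  ZZZ:
:Z::
Z:ZZ
ZZ:Z
ZZZ:
k=1  ZZZ:
:ZZ:
ZZ::
ZZZZ
ZZZ:
k=2  ZZZ:
:ZZ:
Z:::
:::Z
Z:Z:
k=3  ZZZ:
:ZZ:
Z:Z:
:ZZ:
Z:::
k=4  ZZZZ
:Z:Z
Z:ZZ
:ZZ:
Z:::
k=5  ZZZZ
:Z:Z
::ZZ
Z:Z:
::::
k=6  ::ZZ
ZZ:Z
::ZZ
Z:Z:
::::
k=7  ::ZZ
ZZ:Z
:::Z
ZZ:Z
::Z:
k=8  ::ZZ
ZZ:Z
:::Z
ZZZZ
:Z:Z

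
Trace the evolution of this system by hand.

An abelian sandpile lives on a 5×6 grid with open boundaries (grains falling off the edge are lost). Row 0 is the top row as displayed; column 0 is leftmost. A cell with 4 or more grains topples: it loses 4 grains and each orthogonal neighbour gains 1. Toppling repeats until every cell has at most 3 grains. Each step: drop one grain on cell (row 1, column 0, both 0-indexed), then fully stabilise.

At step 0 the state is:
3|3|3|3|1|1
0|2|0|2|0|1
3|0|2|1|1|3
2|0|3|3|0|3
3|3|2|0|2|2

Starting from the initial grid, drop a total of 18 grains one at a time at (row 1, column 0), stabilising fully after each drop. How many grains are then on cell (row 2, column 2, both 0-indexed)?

3

k=0  3|3|3|3|1|1
0|2|0|2|0|1
3|0|2|1|1|3
2|0|3|3|0|3
3|3|2|0|2|2
k=1  3|3|3|3|1|1
1|2|0|2|0|1
3|0|2|1|1|3
2|0|3|3|0|3
3|3|2|0|2|2
k=2  3|3|3|3|1|1
2|2|0|2|0|1
3|0|2|1|1|3
2|0|3|3|0|3
3|3|2|0|2|2
k=3  3|3|3|3|1|1
3|2|0|2|0|1
3|0|2|1|1|3
2|0|3|3|0|3
3|3|2|0|2|2
k=4  1|2|1|0|2|1
3|0|2|3|0|1
0|2|2|1|1|3
3|0|3|3|0|3
3|3|2|0|2|2
k=5  2|2|1|0|2|1
0|1|2|3|0|1
1|2|2|1|1|3
3|0|3|3|0|3
3|3|2|0|2|2
k=6  2|2|1|0|2|1
1|1|2|3|0|1
1|2|2|1|1|3
3|0|3|3|0|3
3|3|2|0|2|2
k=7  2|2|1|0|2|1
2|1|2|3|0|1
1|2|2|1|1|3
3|0|3|3|0|3
3|3|2|0|2|2
k=8  2|2|1|0|2|1
3|1|2|3|0|1
1|2|2|1|1|3
3|0|3|3|0|3
3|3|2|0|2|2
k=9  3|2|1|0|2|1
0|2|2|3|0|1
2|2|2|1|1|3
3|0|3|3|0|3
3|3|2|0|2|2
k=10  3|2|1|0|2|1
1|2|2|3|0|1
2|2|2|1|1|3
3|0|3|3|0|3
3|3|2|0|2|2
k=11  3|2|1|0|2|1
2|2|2|3|0|1
2|2|2|1|1|3
3|0|3|3|0|3
3|3|2|0|2|2
k=12  3|2|1|0|2|1
3|2|2|3|0|1
2|2|2|1|1|3
3|0|3|3|0|3
3|3|2|0|2|2
k=13  0|3|1|0|2|1
1|3|2|3|0|1
3|2|2|1|1|3
3|0|3|3|0|3
3|3|2|0|2|2
k=14  0|3|1|0|2|1
2|3|2|3|0|1
3|2|2|1|1|3
3|0|3|3|0|3
3|3|2|0|2|2
k=15  0|3|1|0|2|1
3|3|2|3|0|1
3|2|2|1|1|3
3|0|3|3|0|3
3|3|2|0|2|2
k=16  2|0|2|0|2|1
2|2|3|3|0|1
2|0|3|1|1|3
1|3|3|3|0|3
1|0|3|0|2|2
k=17  2|0|2|0|2|1
3|2|3|3|0|1
2|0|3|1|1|3
1|3|3|3|0|3
1|0|3|0|2|2
k=18  3|0|2|0|2|1
0|3|3|3|0|1
3|0|3|1|1|3
1|3|3|3|0|3
1|0|3|0|2|2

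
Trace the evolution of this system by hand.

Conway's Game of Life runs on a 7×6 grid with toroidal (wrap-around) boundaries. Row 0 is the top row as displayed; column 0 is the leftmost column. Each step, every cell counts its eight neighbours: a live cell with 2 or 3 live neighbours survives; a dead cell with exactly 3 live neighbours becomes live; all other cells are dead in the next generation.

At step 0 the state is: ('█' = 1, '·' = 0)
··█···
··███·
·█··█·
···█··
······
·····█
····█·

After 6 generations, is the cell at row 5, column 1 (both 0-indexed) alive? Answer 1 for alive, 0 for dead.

1

step 0: ··█···
··███·
·█··█·
···█··
······
·····█
····█·
step 1: ··█·█·
·██·█·
····█·
······
······
······
······
step 2: ·██···
·██·██
···█··
······
······
······
······
step 3: ████··
██··█·
··███·
······
······
······
······
step 4: █·██·█
█···█·
·█████
···█··
······
······
·██···
step 5: █·████
······
███··█
···█··
······
······
████··
step 6: █···██
······
███···
███···
······
·██···
█·····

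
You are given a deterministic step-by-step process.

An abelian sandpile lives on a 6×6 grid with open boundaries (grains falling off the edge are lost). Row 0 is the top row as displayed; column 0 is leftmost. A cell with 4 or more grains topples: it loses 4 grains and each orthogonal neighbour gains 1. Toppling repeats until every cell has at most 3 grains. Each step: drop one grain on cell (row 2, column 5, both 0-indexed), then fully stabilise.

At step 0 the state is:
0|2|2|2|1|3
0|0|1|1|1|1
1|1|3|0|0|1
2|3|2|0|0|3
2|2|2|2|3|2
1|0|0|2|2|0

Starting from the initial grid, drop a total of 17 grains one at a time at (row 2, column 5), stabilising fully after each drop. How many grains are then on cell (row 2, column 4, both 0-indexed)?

2

0) 0|2|2|2|1|3
0|0|1|1|1|1
1|1|3|0|0|1
2|3|2|0|0|3
2|2|2|2|3|2
1|0|0|2|2|0
1) 0|2|2|2|1|3
0|0|1|1|1|1
1|1|3|0|0|2
2|3|2|0|0|3
2|2|2|2|3|2
1|0|0|2|2|0
2) 0|2|2|2|1|3
0|0|1|1|1|1
1|1|3|0|0|3
2|3|2|0|0|3
2|2|2|2|3|2
1|0|0|2|2|0
3) 0|2|2|2|1|3
0|0|1|1|1|2
1|1|3|0|1|1
2|3|2|0|1|0
2|2|2|2|3|3
1|0|0|2|2|0
4) 0|2|2|2|1|3
0|0|1|1|1|2
1|1|3|0|1|2
2|3|2|0|1|0
2|2|2|2|3|3
1|0|0|2|2|0
5) 0|2|2|2|1|3
0|0|1|1|1|2
1|1|3|0|1|3
2|3|2|0|1|0
2|2|2|2|3|3
1|0|0|2|2|0
6) 0|2|2|2|1|3
0|0|1|1|1|3
1|1|3|0|2|0
2|3|2|0|1|1
2|2|2|2|3|3
1|0|0|2|2|0
7) 0|2|2|2|1|3
0|0|1|1|1|3
1|1|3|0|2|1
2|3|2|0|1|1
2|2|2|2|3|3
1|0|0|2|2|0
8) 0|2|2|2|1|3
0|0|1|1|1|3
1|1|3|0|2|2
2|3|2|0|1|1
2|2|2|2|3|3
1|0|0|2|2|0
9) 0|2|2|2|1|3
0|0|1|1|1|3
1|1|3|0|2|3
2|3|2|0|1|1
2|2|2|2|3|3
1|0|0|2|2|0
10) 0|2|2|2|2|0
0|0|1|1|2|1
1|1|3|0|3|1
2|3|2|0|1|2
2|2|2|2|3|3
1|0|0|2|2|0
11) 0|2|2|2|2|0
0|0|1|1|2|1
1|1|3|0|3|2
2|3|2|0|1|2
2|2|2|2|3|3
1|0|0|2|2|0
12) 0|2|2|2|2|0
0|0|1|1|2|1
1|1|3|0|3|3
2|3|2|0|1|2
2|2|2|2|3|3
1|0|0|2|2|0
13) 0|2|2|2|2|0
0|0|1|1|3|2
1|1|3|1|0|1
2|3|2|0|2|3
2|2|2|2|3|3
1|0|0|2|2|0
14) 0|2|2|2|2|0
0|0|1|1|3|2
1|1|3|1|0|2
2|3|2|0|2|3
2|2|2|2|3|3
1|0|0|2|2|0
15) 0|2|2|2|2|0
0|0|1|1|3|2
1|1|3|1|0|3
2|3|2|0|2|3
2|2|2|2|3|3
1|0|0|2|2|0
16) 0|2|2|2|2|0
0|0|1|1|3|3
1|1|3|1|2|1
2|3|2|1|0|2
2|2|2|3|1|1
1|0|0|2|3|1
17) 0|2|2|2|2|0
0|0|1|1|3|3
1|1|3|1|2|2
2|3|2|1|0|2
2|2|2|3|1|1
1|0|0|2|3|1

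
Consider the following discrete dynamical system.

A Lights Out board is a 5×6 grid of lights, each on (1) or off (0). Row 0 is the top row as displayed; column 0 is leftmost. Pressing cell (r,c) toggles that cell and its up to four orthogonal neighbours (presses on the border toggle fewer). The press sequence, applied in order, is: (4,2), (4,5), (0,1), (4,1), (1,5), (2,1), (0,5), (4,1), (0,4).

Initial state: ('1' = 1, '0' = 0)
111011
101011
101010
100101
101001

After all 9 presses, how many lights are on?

step 0: 111011
101011
101010
100101
101001
step 1: 111011
101011
101010
101101
110101
step 2: 111011
101011
101010
101100
110110
step 3: 000011
111011
101010
101100
110110
step 4: 000011
111011
101010
111100
001110
step 5: 000010
111000
101011
111100
001110
step 6: 000010
101000
010011
101100
001110
step 7: 000001
101001
010011
101100
001110
step 8: 000001
101001
010011
111100
110110
step 9: 000110
101011
010011
111100
110110

17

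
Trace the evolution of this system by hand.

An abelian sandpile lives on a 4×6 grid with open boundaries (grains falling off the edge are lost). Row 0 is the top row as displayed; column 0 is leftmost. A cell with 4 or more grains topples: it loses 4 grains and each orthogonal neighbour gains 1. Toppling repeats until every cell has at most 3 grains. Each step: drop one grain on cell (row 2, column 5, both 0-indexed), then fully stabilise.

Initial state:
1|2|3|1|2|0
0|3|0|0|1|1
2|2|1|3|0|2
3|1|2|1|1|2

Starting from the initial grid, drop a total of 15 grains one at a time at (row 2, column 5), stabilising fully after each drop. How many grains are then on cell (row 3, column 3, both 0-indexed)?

[0] 1|2|3|1|2|0
0|3|0|0|1|1
2|2|1|3|0|2
3|1|2|1|1|2
[1] 1|2|3|1|2|0
0|3|0|0|1|1
2|2|1|3|0|3
3|1|2|1|1|2
[2] 1|2|3|1|2|0
0|3|0|0|1|2
2|2|1|3|1|0
3|1|2|1|1|3
[3] 1|2|3|1|2|0
0|3|0|0|1|2
2|2|1|3|1|1
3|1|2|1|1|3
[4] 1|2|3|1|2|0
0|3|0|0|1|2
2|2|1|3|1|2
3|1|2|1|1|3
[5] 1|2|3|1|2|0
0|3|0|0|1|2
2|2|1|3|1|3
3|1|2|1|1|3
[6] 1|2|3|1|2|0
0|3|0|0|1|3
2|2|1|3|2|1
3|1|2|1|2|0
[7] 1|2|3|1|2|0
0|3|0|0|1|3
2|2|1|3|2|2
3|1|2|1|2|0
[8] 1|2|3|1|2|0
0|3|0|0|1|3
2|2|1|3|2|3
3|1|2|1|2|0
[9] 1|2|3|1|2|1
0|3|0|0|2|0
2|2|1|3|3|1
3|1|2|1|2|1
[10] 1|2|3|1|2|1
0|3|0|0|2|0
2|2|1|3|3|2
3|1|2|1|2|1
[11] 1|2|3|1|2|1
0|3|0|0|2|0
2|2|1|3|3|3
3|1|2|1|2|1
[12] 1|2|3|1|2|1
0|3|0|1|3|1
2|2|2|0|1|1
3|1|2|2|3|2
[13] 1|2|3|1|2|1
0|3|0|1|3|1
2|2|2|0|1|2
3|1|2|2|3|2
[14] 1|2|3|1|2|1
0|3|0|1|3|1
2|2|2|0|1|3
3|1|2|2|3|2
[15] 1|2|3|1|2|1
0|3|0|1|3|2
2|2|2|0|2|0
3|1|2|2|3|3

2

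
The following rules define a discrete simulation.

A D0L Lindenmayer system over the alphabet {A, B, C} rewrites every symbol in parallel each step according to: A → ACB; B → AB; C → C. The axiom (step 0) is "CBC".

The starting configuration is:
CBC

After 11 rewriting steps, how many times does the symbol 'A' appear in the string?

k=0  CBC
k=1  CABC
k=2  CACBABC
k=3  CACBCABACBABC
k=4  CACBCABCACBABACBCABACBABC
k=5  CACBCABCACBABCACBCABACBABACBCABCACBABACBCABACBABC
k=6  CACBCABCACBABCACBCABACBABCACBCABCACBABACBCABACBABACBCABCACBABCACBCABACBABACBCABCACBABACBCABACBABC
k=7  CACBCABCACBABCACBCABACBABCACBCABCACBABACBCABACBABCACBCABCA…CBCABACBABACBCABCACBABCACBCABACBABACBCABCACBABACBCABACBABC  (len 193)
k=8  CACBCABCACBABCACBCABACBABCACBCABCACBABACBCABACBABCACBCABCA…CBCABACBABACBCABCACBABCACBCABACBABACBCABCACBABACBCABACBABC  (len 385)
k=9  CACBCABCACBABCACBCABACBABCACBCABCACBABACBCABACBABCACBCABCA…CBCABACBABACBCABCACBABCACBCABACBABACBCABCACBABACBCABACBABC  (len 769)
k=10  CACBCABCACBABCACBCABACBABCACBCABCACBABACBCABACBABCACBCABCA…CBCABACBABACBCABCACBABCACBCABACBABACBCABCACBABACBCABACBABC  (len 1537)
k=11  CACBCABCACBABCACBCABACBABCACBCABCACBABACBCABACBABCACBCABCA…CBCABACBABACBCABCACBABCACBCABACBABACBCABCACBABACBCABACBABC  (len 3073)

1024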